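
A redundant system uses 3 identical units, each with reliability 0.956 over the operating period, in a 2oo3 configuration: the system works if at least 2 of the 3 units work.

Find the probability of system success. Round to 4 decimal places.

0.9944

R = Σ_{i=2}^{3} C(3,i) p^i (1−p)^{3−i} with p = 0.956
C(3,2)·0.956^2·0.044^1 = 0.120640
C(3,3)·0.956^3·0.044^0 = 0.873723
Sum = 0.9944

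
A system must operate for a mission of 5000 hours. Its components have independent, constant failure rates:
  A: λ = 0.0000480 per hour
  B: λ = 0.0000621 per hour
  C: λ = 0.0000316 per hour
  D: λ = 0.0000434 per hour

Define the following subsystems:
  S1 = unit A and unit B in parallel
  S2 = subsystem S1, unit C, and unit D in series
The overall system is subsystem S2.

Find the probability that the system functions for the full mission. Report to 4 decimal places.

0.6481

R(A) = exp(−0.0000480 × 5000) = 0.786628
R(B) = exp(−0.0000621 × 5000) = 0.733080
R(C) = exp(−0.0000316 × 5000) = 0.853850
R(D) = exp(−0.0000434 × 5000) = 0.804930
Parallel (A and B): 1 − (1 − 0.786628)(1 − 0.733080) = 0.943047
Series ([0.943047], C, and D): 0.943047 × 0.853850 × 0.804930 = 0.6481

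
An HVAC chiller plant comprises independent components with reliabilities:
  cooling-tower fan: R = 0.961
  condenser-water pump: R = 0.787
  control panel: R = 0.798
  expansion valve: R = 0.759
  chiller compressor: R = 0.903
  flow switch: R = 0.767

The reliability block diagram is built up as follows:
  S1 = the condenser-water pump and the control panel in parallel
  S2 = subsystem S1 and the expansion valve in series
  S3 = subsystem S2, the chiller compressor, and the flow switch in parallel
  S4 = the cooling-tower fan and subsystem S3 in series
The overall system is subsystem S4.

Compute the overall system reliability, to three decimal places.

0.955

Parallel (condenser-water pump and control panel): 1 − (1 − 0.78700)(1 − 0.79800) = 0.95697
Series ([0.95697] and expansion valve): 0.95697 × 0.75900 = 0.72634
Parallel ([0.72634], chiller compressor, and flow switch): 1 − (1 − 0.72634)(1 − 0.90300)(1 − 0.76700) = 0.99382
Series (cooling-tower fan and [0.99382]): 0.96100 × 0.99382 = 0.955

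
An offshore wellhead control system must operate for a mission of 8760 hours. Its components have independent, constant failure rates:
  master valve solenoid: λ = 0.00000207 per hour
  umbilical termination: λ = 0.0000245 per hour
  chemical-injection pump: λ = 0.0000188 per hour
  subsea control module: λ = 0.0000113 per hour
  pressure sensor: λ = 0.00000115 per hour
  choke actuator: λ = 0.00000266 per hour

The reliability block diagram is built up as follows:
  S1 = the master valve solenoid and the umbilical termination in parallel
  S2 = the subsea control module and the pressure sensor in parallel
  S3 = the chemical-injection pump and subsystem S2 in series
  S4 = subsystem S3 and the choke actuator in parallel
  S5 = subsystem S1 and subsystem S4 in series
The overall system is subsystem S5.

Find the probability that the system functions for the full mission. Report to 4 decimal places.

R(master valve solenoid) = exp(−0.00000207 × 8760) = 0.982030
R(umbilical termination) = exp(−0.0000245 × 8760) = 0.806848
R(chemical-injection pump) = exp(−0.0000188 × 8760) = 0.848158
R(subsea control module) = exp(−0.0000113 × 8760) = 0.905754
R(pressure sensor) = exp(−0.00000115 × 8760) = 0.989977
R(choke actuator) = exp(−0.00000266 × 8760) = 0.976968
Parallel (master valve solenoid and umbilical termination): 1 − (1 − 0.982030)(1 − 0.806848) = 0.996529
Parallel (subsea control module and pressure sensor): 1 − (1 − 0.905754)(1 − 0.989977) = 0.999055
Series (chemical-injection pump and [0.999055]): 0.848158 × 0.999055 = 0.847356
Parallel ([0.847356] and choke actuator): 1 − (1 − 0.847356)(1 − 0.976968) = 0.996484
Series ([0.996529] and [0.996484]): 0.996529 × 0.996484 = 0.9930

0.9930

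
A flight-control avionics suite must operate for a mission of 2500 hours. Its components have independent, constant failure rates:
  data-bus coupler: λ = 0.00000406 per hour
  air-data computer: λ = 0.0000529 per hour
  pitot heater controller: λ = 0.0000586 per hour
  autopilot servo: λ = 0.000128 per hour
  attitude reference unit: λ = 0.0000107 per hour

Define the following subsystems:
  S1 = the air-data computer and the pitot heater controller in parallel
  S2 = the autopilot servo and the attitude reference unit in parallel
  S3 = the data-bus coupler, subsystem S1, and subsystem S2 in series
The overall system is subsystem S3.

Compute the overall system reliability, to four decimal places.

0.9662

R(data-bus coupler) = exp(−0.00000406 × 2500) = 0.989901
R(air-data computer) = exp(−0.0000529 × 2500) = 0.876122
R(pitot heater controller) = exp(−0.0000586 × 2500) = 0.863726
R(autopilot servo) = exp(−0.000128 × 2500) = 0.726149
R(attitude reference unit) = exp(−0.0000107 × 2500) = 0.973605
Parallel (air-data computer and pitot heater controller): 1 − (1 − 0.876122)(1 − 0.863726) = 0.983119
Parallel (autopilot servo and attitude reference unit): 1 − (1 − 0.726149)(1 − 0.973605) = 0.992772
Series (data-bus coupler, [0.983119], and [0.992772]): 0.989901 × 0.983119 × 0.992772 = 0.9662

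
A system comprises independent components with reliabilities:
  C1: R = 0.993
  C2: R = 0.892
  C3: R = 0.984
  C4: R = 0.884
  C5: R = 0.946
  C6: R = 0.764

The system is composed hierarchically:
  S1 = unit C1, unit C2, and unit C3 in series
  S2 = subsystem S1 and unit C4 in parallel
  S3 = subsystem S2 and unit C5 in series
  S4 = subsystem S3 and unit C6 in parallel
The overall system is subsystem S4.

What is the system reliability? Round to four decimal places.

Series (C1, C2, and C3): 0.993000 × 0.892000 × 0.984000 = 0.871584
Parallel ([0.871584] and C4): 1 − (1 − 0.871584)(1 − 0.884000) = 0.985104
Series ([0.985104] and C5): 0.985104 × 0.946000 = 0.931908
Parallel ([0.931908] and C6): 1 − (1 − 0.931908)(1 − 0.764000) = 0.9839

0.9839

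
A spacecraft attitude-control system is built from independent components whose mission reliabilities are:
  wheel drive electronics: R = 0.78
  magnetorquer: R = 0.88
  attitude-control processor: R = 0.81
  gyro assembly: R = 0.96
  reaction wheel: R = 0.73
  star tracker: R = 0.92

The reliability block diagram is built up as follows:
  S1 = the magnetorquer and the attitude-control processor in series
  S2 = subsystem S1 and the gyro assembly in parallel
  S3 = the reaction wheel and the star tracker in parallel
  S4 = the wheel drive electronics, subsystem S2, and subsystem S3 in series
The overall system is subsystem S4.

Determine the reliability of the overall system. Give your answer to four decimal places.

0.7544

Series (magnetorquer and attitude-control processor): 0.880000 × 0.810000 = 0.712800
Parallel ([0.712800] and gyro assembly): 1 − (1 − 0.712800)(1 − 0.960000) = 0.988512
Parallel (reaction wheel and star tracker): 1 − (1 − 0.730000)(1 − 0.920000) = 0.978400
Series (wheel drive electronics, [0.988512], and [0.978400]): 0.780000 × 0.988512 × 0.978400 = 0.7544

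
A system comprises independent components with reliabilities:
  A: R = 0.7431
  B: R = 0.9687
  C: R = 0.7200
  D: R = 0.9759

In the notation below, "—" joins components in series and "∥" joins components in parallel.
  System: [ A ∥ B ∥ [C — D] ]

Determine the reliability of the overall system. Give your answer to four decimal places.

0.9976

Series (C and D): 0.720000 × 0.975900 = 0.702648
Parallel (A, B, and [0.702648]): 1 − (1 − 0.743100)(1 − 0.968700)(1 − 0.702648) = 0.9976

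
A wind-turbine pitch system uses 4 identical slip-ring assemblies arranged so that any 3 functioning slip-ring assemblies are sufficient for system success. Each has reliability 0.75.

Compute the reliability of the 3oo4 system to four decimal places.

0.7383

R = Σ_{i=3}^{4} C(4,i) p^i (1−p)^{4−i} with p = 0.75
C(4,3)·0.75^3·0.25^1 = 0.421875
C(4,4)·0.75^4·0.25^0 = 0.316406
Sum = 0.7383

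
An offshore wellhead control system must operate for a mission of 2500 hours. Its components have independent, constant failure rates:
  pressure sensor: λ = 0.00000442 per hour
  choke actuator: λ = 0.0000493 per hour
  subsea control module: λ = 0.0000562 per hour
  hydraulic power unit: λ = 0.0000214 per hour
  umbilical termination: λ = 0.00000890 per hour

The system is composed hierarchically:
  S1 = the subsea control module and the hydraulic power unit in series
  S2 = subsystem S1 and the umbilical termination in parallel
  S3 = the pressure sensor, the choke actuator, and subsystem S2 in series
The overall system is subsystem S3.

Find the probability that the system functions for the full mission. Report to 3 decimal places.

0.871

R(pressure sensor) = exp(−0.00000442 × 2500) = 0.98901
R(choke actuator) = exp(−0.0000493 × 2500) = 0.88404
R(subsea control module) = exp(−0.0000562 × 2500) = 0.86892
R(hydraulic power unit) = exp(−0.0000214 × 2500) = 0.94791
R(umbilical termination) = exp(−0.00000890 × 2500) = 0.97800
Series (subsea control module and hydraulic power unit): 0.86892 × 0.94791 = 0.82366
Parallel ([0.82366] and umbilical termination): 1 − (1 − 0.82366)(1 − 0.97800) = 0.99612
Series (pressure sensor, choke actuator, and [0.99612]): 0.98901 × 0.88404 × 0.99612 = 0.871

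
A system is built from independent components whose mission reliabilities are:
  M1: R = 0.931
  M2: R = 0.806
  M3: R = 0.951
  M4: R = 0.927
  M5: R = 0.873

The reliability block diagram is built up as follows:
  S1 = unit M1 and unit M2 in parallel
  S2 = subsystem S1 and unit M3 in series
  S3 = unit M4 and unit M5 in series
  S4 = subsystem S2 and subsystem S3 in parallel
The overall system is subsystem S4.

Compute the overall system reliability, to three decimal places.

0.988

Parallel (M1 and M2): 1 − (1 − 0.93100)(1 − 0.80600) = 0.98661
Series ([0.98661] and M3): 0.98661 × 0.95100 = 0.93827
Series (M4 and M5): 0.92700 × 0.87300 = 0.80927
Parallel ([0.93827] and [0.80927]): 1 − (1 − 0.93827)(1 − 0.80927) = 0.988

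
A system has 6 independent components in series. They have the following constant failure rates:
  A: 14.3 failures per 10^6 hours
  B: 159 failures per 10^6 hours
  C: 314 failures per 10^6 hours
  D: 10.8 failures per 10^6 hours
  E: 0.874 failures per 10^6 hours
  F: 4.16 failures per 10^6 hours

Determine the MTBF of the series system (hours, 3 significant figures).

Series of exponential components: λ_sys = Σ λ_i
λ_sys = 0.0000143 + 0.000159 + 0.000314 + 0.0000108 + 0.000000874 + 0.00000416 = 5.0313e-04 /h
MTBF = 1 / λ_sys = 1990 h

1990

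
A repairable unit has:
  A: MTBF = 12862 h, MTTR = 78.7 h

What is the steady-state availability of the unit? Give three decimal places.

A(A) = MTBF/(MTBF+MTTR) = 12862/(12862+78.7) = 0.994

0.994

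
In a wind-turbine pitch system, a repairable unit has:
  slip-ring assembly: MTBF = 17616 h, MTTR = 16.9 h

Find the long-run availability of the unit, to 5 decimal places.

0.99904

A(slip-ring assembly) = MTBF/(MTBF+MTTR) = 17616/(17616+16.9) = 0.99904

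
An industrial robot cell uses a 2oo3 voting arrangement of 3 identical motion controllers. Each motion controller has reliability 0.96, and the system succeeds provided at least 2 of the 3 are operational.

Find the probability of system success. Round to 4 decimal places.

0.9953

R = Σ_{i=2}^{3} C(3,i) p^i (1−p)^{3−i} with p = 0.96
C(3,2)·0.96^2·0.04^1 = 0.110592
C(3,3)·0.96^3·0.04^0 = 0.884736
Sum = 0.9953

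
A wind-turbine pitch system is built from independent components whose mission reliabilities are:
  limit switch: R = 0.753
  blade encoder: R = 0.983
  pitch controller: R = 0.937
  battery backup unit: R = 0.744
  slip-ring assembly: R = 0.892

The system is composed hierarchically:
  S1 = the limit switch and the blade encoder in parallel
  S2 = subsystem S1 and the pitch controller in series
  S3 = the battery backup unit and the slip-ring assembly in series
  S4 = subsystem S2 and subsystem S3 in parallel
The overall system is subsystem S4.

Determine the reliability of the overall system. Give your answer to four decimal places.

0.9775

Parallel (limit switch and blade encoder): 1 − (1 − 0.753000)(1 − 0.983000) = 0.995801
Series ([0.995801] and pitch controller): 0.995801 × 0.937000 = 0.933066
Series (battery backup unit and slip-ring assembly): 0.744000 × 0.892000 = 0.663648
Parallel ([0.933066] and [0.663648]): 1 − (1 − 0.933066)(1 − 0.663648) = 0.9775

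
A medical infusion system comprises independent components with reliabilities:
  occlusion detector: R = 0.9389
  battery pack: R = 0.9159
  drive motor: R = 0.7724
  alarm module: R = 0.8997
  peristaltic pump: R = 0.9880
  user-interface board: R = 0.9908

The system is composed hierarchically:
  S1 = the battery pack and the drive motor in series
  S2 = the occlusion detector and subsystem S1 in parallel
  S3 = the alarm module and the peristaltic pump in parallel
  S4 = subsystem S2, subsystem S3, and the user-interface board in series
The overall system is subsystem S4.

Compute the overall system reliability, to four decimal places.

0.9719

Series (battery pack and drive motor): 0.915900 × 0.772400 = 0.707441
Parallel (occlusion detector and [0.707441]): 1 − (1 − 0.938900)(1 − 0.707441) = 0.982125
Parallel (alarm module and peristaltic pump): 1 − (1 − 0.899700)(1 − 0.988000) = 0.998796
Series ([0.982125], [0.998796], and user-interface board): 0.982125 × 0.998796 × 0.990800 = 0.9719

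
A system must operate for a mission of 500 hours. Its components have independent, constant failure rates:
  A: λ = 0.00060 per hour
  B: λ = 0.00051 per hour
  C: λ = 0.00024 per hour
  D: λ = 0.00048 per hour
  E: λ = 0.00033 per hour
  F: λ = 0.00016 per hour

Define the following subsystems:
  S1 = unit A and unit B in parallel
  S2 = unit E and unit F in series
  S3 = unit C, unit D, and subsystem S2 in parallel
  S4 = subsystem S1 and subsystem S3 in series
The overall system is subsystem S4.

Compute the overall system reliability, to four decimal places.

0.9367

R(A) = exp(−0.00060 × 500) = 0.740818
R(B) = exp(−0.00051 × 500) = 0.774916
R(C) = exp(−0.00024 × 500) = 0.886920
R(D) = exp(−0.00048 × 500) = 0.786628
R(E) = exp(−0.00033 × 500) = 0.847894
R(F) = exp(−0.00016 × 500) = 0.923116
Parallel (A and B): 1 − (1 − 0.740818)(1 − 0.774916) = 0.941662
Series (E and F): 0.847894 × 0.923116 = 0.782705
Parallel (C, D, and [0.782705]): 1 − (1 − 0.886920)(1 − 0.786628)(1 − 0.782705) = 0.994757
Series ([0.941662] and [0.994757]): 0.941662 × 0.994757 = 0.9367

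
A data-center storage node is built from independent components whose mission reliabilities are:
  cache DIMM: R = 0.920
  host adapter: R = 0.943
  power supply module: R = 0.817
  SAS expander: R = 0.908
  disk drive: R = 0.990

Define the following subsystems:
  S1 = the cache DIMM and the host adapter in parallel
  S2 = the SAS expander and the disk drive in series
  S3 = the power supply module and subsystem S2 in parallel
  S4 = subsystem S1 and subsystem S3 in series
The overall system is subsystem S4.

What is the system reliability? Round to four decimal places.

Parallel (cache DIMM and host adapter): 1 − (1 − 0.920000)(1 − 0.943000) = 0.995440
Series (SAS expander and disk drive): 0.908000 × 0.990000 = 0.898920
Parallel (power supply module and [0.898920]): 1 − (1 − 0.817000)(1 − 0.898920) = 0.981502
Series ([0.995440] and [0.981502]): 0.995440 × 0.981502 = 0.9770

0.9770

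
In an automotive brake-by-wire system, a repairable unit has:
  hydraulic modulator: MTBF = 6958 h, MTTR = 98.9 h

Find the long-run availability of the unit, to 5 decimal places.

0.98599

A(hydraulic modulator) = MTBF/(MTBF+MTTR) = 6958/(6958+98.9) = 0.98599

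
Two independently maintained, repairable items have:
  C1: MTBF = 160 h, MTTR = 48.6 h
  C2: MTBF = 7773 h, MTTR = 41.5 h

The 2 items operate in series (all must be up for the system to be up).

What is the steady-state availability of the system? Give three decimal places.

A(C1) = MTBF/(MTBF+MTTR) = 160/(160+48.6) = 0.767018
A(C2) = MTBF/(MTBF+MTTR) = 7773/(7773+41.5) = 0.994689
Series availability: 0.767018 × 0.994689 = 0.763

0.763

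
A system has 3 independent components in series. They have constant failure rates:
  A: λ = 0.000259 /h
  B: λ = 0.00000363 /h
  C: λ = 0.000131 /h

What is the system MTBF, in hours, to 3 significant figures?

Series of exponential components: λ_sys = Σ λ_i
λ_sys = 0.000259 + 0.00000363 + 0.000131 = 3.9363e-04 /h
MTBF = 1 / λ_sys = 2540 h

2540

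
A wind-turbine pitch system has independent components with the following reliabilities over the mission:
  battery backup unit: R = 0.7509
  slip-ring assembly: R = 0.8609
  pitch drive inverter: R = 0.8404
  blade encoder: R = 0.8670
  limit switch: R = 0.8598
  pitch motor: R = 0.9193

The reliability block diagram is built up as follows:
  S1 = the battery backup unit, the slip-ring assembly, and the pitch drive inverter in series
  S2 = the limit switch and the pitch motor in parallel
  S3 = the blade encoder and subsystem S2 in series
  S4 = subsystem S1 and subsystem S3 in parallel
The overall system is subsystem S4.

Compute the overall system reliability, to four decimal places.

0.9348

Series (battery backup unit, slip-ring assembly, and pitch drive inverter): 0.750900 × 0.860900 × 0.840400 = 0.543276
Parallel (limit switch and pitch motor): 1 − (1 − 0.859800)(1 − 0.919300) = 0.988686
Series (blade encoder and [0.988686]): 0.867000 × 0.988686 = 0.857191
Parallel ([0.543276] and [0.857191]): 1 − (1 − 0.543276)(1 − 0.857191) = 0.9348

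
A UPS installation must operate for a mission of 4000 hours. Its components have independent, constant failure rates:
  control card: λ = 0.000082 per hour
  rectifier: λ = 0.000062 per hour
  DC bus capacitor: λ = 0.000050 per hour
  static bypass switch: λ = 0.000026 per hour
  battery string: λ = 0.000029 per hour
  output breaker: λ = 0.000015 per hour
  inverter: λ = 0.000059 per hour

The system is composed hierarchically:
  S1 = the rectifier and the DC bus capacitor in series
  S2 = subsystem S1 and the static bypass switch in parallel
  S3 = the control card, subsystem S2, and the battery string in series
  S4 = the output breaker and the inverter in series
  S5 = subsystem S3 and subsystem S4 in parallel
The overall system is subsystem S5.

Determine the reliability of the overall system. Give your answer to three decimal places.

R(control card) = exp(−0.000082 × 4000) = 0.72036
R(rectifier) = exp(−0.000062 × 4000) = 0.78036
R(DC bus capacitor) = exp(−0.000050 × 4000) = 0.81873
R(static bypass switch) = exp(−0.000026 × 4000) = 0.90123
R(battery string) = exp(−0.000029 × 4000) = 0.89048
R(output breaker) = exp(−0.000015 × 4000) = 0.94176
R(inverter) = exp(−0.000059 × 4000) = 0.78978
Series (rectifier and DC bus capacitor): 0.78036 × 0.81873 = 0.63890
Parallel ([0.63890] and static bypass switch): 1 − (1 − 0.63890)(1 − 0.90123) = 0.96433
Series (control card, [0.96433], and battery string): 0.72036 × 0.96433 × 0.89048 = 0.61859
Series (output breaker and inverter): 0.94176 × 0.78978 = 0.74378
Parallel ([0.61859] and [0.74378]): 1 − (1 − 0.61859)(1 − 0.74378) = 0.902

0.902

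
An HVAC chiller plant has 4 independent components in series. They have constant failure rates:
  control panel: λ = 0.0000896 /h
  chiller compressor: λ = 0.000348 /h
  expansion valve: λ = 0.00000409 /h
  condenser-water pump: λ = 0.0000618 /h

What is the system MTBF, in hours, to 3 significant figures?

Series of exponential components: λ_sys = Σ λ_i
λ_sys = 0.0000896 + 0.000348 + 0.00000409 + 0.0000618 = 5.0349e-04 /h
MTBF = 1 / λ_sys = 1990 h

1990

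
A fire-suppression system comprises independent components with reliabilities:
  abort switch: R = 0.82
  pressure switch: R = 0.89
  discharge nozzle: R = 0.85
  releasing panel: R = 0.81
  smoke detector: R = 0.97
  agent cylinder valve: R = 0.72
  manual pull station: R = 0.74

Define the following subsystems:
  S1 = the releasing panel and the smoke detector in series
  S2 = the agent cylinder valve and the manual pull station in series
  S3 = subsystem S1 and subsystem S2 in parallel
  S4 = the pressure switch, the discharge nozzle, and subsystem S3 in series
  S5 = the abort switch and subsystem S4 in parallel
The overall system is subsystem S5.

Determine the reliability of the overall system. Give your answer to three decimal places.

0.943

Series (releasing panel and smoke detector): 0.81000 × 0.97000 = 0.78570
Series (agent cylinder valve and manual pull station): 0.72000 × 0.74000 = 0.53280
Parallel ([0.78570] and [0.53280]): 1 − (1 − 0.78570)(1 − 0.53280) = 0.89988
Series (pressure switch, discharge nozzle, and [0.89988]): 0.89000 × 0.85000 × 0.89988 = 0.68076
Parallel (abort switch and [0.68076]): 1 − (1 − 0.82000)(1 − 0.68076) = 0.943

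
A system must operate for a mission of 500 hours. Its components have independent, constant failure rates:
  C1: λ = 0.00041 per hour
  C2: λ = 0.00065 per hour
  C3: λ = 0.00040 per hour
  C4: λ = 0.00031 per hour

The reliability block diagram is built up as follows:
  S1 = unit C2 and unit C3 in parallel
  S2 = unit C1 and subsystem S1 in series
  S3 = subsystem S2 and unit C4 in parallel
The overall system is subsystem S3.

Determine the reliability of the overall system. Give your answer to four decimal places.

0.9675

R(C1) = exp(−0.00041 × 500) = 0.814647
R(C2) = exp(−0.00065 × 500) = 0.722527
R(C3) = exp(−0.00040 × 500) = 0.818731
R(C4) = exp(−0.00031 × 500) = 0.856415
Parallel (C2 and C3): 1 − (1 − 0.722527)(1 − 0.818731) = 0.949703
Series (C1 and [0.949703]): 0.814647 × 0.949703 = 0.773673
Parallel ([0.773673] and C4): 1 − (1 − 0.773673)(1 − 0.856415) = 0.9675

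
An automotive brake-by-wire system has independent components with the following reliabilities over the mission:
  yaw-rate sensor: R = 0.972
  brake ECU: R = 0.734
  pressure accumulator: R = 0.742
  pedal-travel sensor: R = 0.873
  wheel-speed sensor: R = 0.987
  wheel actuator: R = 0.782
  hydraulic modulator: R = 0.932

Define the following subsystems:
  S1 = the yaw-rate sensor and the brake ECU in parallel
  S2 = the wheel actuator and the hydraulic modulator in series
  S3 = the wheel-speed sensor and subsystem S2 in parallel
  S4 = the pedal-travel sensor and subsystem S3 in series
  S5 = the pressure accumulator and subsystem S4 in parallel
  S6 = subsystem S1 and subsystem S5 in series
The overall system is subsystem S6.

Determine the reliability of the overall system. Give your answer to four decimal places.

Parallel (yaw-rate sensor and brake ECU): 1 − (1 − 0.972000)(1 − 0.734000) = 0.992552
Series (wheel actuator and hydraulic modulator): 0.782000 × 0.932000 = 0.728824
Parallel (wheel-speed sensor and [0.728824]): 1 − (1 − 0.987000)(1 − 0.728824) = 0.996475
Series (pedal-travel sensor and [0.996475]): 0.873000 × 0.996475 = 0.869923
Parallel (pressure accumulator and [0.869923]): 1 − (1 − 0.742000)(1 − 0.869923) = 0.966440
Series ([0.992552] and [0.966440]): 0.992552 × 0.966440 = 0.9592

0.9592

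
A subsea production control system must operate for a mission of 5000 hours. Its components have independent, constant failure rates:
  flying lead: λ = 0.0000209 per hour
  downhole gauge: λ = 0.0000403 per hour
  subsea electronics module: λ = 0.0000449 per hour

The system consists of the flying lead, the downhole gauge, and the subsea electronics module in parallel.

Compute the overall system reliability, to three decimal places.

R(flying lead) = exp(−0.0000209 × 5000) = 0.90077
R(downhole gauge) = exp(−0.0000403 × 5000) = 0.81750
R(subsea electronics module) = exp(−0.0000449 × 5000) = 0.79892
Parallel (flying lead, downhole gauge, and subsea electronics module): 1 − (1 − 0.90077)(1 − 0.81750)(1 − 0.79892) = 0.996

0.996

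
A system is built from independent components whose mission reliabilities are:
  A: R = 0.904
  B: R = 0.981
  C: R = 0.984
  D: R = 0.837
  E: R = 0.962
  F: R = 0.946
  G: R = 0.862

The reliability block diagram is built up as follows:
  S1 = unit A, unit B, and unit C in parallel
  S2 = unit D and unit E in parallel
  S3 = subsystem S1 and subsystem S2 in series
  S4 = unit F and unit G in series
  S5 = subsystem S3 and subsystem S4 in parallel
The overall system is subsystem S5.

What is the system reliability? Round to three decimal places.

0.999

Parallel (A, B, and C): 1 − (1 − 0.90400)(1 − 0.98100)(1 − 0.98400) = 0.99997
Parallel (D and E): 1 − (1 − 0.83700)(1 − 0.96200) = 0.99381
Series ([0.99997] and [0.99381]): 0.99997 × 0.99381 = 0.99378
Series (F and G): 0.94600 × 0.86200 = 0.81545
Parallel ([0.99378] and [0.81545]): 1 − (1 − 0.99378)(1 − 0.81545) = 0.999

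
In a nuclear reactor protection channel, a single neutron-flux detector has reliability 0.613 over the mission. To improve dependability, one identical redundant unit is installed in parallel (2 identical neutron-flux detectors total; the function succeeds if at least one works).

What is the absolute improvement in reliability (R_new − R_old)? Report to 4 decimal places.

0.2372

R_before = 0.613
R_after = 1 − (1 − 0.613)^2 = 0.8502
ΔR = 0.8502 − 0.613 = 0.2372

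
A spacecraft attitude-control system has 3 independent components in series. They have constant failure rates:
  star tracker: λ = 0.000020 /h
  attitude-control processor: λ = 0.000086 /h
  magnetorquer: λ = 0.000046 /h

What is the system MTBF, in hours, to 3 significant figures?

Series of exponential components: λ_sys = Σ λ_i
λ_sys = 0.000020 + 0.000086 + 0.000046 = 1.5200e-04 /h
MTBF = 1 / λ_sys = 6580 h

6580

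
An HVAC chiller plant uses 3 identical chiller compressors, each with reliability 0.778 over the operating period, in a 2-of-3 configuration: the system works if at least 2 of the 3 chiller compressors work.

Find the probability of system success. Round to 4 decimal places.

0.8740

R = Σ_{i=2}^{3} C(3,i) p^i (1−p)^{3−i} with p = 0.778
C(3,2)·0.778^2·0.222^1 = 0.403119
C(3,3)·0.778^3·0.222^0 = 0.470911
Sum = 0.8740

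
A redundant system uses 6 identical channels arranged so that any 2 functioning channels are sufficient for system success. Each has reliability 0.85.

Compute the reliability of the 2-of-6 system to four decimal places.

0.9996

R = Σ_{i=2}^{6} C(6,i) p^i (1−p)^{6−i} with p = 0.85
C(6,2)·0.85^2·0.15^4 = 0.005486
C(6,3)·0.85^3·0.15^3 = 0.041453
C(6,4)·0.85^4·0.15^2 = 0.176177
C(6,5)·0.85^5·0.15^1 = 0.399335
C(6,6)·0.85^6·0.15^0 = 0.377150
Sum = 0.9996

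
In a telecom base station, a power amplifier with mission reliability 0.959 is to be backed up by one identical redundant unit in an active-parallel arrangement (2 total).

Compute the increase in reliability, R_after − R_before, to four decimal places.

R_before = 0.959
R_after = 1 − (1 − 0.959)^2 = 0.9983
ΔR = 0.9983 − 0.959 = 0.0393

0.0393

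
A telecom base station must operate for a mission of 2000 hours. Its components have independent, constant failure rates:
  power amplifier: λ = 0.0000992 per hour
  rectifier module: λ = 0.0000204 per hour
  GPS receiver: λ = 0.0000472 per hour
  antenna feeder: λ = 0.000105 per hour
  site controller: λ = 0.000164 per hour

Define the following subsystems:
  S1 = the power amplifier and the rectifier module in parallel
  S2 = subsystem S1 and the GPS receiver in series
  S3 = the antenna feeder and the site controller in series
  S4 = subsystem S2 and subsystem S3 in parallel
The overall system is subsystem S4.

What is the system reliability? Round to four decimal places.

0.9598

R(power amplifier) = exp(−0.0000992 × 2000) = 0.820042
R(rectifier module) = exp(−0.0000204 × 2000) = 0.960021
R(GPS receiver) = exp(−0.0000472 × 2000) = 0.909919
R(antenna feeder) = exp(−0.000105 × 2000) = 0.810584
R(site controller) = exp(−0.000164 × 2000) = 0.720363
Parallel (power amplifier and rectifier module): 1 − (1 − 0.820042)(1 − 0.960021) = 0.992805
Series ([0.992805] and GPS receiver): 0.992805 × 0.909919 = 0.903372
Series (antenna feeder and site controller): 0.810584 × 0.720363 = 0.583915
Parallel ([0.903372] and [0.583915]): 1 − (1 − 0.903372)(1 − 0.583915) = 0.9598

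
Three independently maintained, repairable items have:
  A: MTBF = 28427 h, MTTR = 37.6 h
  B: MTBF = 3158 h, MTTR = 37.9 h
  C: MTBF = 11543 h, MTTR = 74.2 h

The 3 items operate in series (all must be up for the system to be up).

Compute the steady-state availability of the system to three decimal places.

A(A) = MTBF/(MTBF+MTTR) = 28427/(28427+37.6) = 0.998679
A(B) = MTBF/(MTBF+MTTR) = 3158/(3158+37.9) = 0.988141
A(C) = MTBF/(MTBF+MTTR) = 11543/(11543+74.2) = 0.993613
Series availability: 0.998679 × 0.988141 × 0.993613 = 0.981

0.981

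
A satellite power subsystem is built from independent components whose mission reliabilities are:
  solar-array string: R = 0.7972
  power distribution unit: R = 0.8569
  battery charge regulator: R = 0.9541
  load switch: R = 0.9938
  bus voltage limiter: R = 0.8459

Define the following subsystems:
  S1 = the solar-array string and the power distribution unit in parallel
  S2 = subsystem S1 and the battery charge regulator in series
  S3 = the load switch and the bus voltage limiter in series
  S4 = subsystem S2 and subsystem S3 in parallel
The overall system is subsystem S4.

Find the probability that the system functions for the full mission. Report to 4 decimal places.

Parallel (solar-array string and power distribution unit): 1 − (1 − 0.797200)(1 − 0.856900) = 0.970979
Series ([0.970979] and battery charge regulator): 0.970979 × 0.954100 = 0.926411
Series (load switch and bus voltage limiter): 0.993800 × 0.845900 = 0.840655
Parallel ([0.926411] and [0.840655]): 1 − (1 − 0.926411)(1 − 0.840655) = 0.9883

0.9883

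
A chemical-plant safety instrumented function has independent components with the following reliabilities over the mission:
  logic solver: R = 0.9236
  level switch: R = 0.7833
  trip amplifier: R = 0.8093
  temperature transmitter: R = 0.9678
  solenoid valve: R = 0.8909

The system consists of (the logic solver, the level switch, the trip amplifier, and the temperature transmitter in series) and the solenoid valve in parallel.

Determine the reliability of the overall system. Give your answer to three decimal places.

0.953

Series (logic solver, level switch, trip amplifier, and temperature transmitter): 0.92360 × 0.78330 × 0.80930 × 0.96780 = 0.56664
Parallel ([0.56664] and solenoid valve): 1 − (1 − 0.56664)(1 − 0.89090) = 0.953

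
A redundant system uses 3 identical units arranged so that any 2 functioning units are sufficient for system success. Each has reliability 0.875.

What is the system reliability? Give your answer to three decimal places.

R = Σ_{i=2}^{3} C(3,i) p^i (1−p)^{3−i} with p = 0.875
C(3,2)·0.875^2·0.125^1 = 0.28711
C(3,3)·0.875^3·0.125^0 = 0.66992
Sum = 0.957

0.957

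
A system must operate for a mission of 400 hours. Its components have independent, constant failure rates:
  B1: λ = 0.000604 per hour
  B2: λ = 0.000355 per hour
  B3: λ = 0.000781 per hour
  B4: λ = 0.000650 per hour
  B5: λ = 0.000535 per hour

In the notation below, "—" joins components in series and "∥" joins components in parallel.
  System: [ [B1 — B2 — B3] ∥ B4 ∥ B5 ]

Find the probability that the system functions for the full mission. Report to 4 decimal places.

0.9779

R(B1) = exp(−0.000604 × 400) = 0.785370
R(B2) = exp(−0.000355 × 400) = 0.867621
R(B3) = exp(−0.000781 × 400) = 0.731689
R(B4) = exp(−0.000650 × 400) = 0.771052
R(B5) = exp(−0.000535 × 400) = 0.807348
Series (B1, B2, and B3): 0.785370 × 0.867621 × 0.731689 = 0.498575
Parallel ([0.498575], B4, and B5): 1 − (1 − 0.498575)(1 − 0.771052)(1 − 0.807348) = 0.9779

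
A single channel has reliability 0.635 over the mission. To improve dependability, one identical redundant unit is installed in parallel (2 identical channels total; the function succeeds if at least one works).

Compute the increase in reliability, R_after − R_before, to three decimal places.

0.232

R_before = 0.635
R_after = 1 − (1 − 0.635)^2 = 0.867
ΔR = 0.867 − 0.635 = 0.232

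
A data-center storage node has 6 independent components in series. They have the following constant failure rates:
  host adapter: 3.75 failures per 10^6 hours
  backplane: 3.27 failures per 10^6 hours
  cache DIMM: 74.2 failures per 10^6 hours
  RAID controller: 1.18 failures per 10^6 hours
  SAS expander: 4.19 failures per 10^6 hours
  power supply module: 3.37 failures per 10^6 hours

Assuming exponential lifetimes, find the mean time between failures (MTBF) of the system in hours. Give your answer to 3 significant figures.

Series of exponential components: λ_sys = Σ λ_i
λ_sys = 0.00000375 + 0.00000327 + 0.0000742 + 0.00000118 + 0.00000419 + 0.00000337 = 8.9960e-05 /h
MTBF = 1 / λ_sys = 11100 h

11100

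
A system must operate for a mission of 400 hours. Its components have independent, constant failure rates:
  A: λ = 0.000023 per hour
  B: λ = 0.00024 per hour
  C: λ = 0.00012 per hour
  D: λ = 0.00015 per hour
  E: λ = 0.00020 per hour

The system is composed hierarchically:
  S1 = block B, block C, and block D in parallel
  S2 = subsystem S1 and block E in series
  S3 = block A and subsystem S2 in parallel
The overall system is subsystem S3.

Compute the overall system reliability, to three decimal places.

R(A) = exp(−0.000023 × 400) = 0.99084
R(B) = exp(−0.00024 × 400) = 0.90846
R(C) = exp(−0.00012 × 400) = 0.95313
R(D) = exp(−0.00015 × 400) = 0.94176
R(E) = exp(−0.00020 × 400) = 0.92312
Parallel (B, C, and D): 1 − (1 − 0.90846)(1 − 0.95313)(1 − 0.94176) = 0.99975
Series ([0.99975] and E): 0.99975 × 0.92312 = 0.92289
Parallel (A and [0.92289]): 1 − (1 − 0.99084)(1 − 0.92289) = 0.999

0.999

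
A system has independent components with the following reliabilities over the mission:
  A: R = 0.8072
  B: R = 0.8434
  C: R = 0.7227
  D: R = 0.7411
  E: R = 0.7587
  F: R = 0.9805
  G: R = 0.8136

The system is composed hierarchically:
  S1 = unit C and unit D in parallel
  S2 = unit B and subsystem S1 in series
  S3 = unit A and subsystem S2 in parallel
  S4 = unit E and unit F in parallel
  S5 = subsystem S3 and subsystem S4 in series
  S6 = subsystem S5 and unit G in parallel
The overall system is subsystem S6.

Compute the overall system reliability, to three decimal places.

Parallel (C and D): 1 − (1 − 0.72270)(1 − 0.74110) = 0.92821
Series (B and [0.92821]): 0.84340 × 0.92821 = 0.78285
Parallel (A and [0.78285]): 1 − (1 − 0.80720)(1 − 0.78285) = 0.95813
Parallel (E and F): 1 − (1 − 0.75870)(1 − 0.98050) = 0.99529
Series ([0.95813] and [0.99529]): 0.95813 × 0.99529 = 0.95362
Parallel ([0.95362] and G): 1 − (1 − 0.95362)(1 − 0.81360) = 0.991

0.991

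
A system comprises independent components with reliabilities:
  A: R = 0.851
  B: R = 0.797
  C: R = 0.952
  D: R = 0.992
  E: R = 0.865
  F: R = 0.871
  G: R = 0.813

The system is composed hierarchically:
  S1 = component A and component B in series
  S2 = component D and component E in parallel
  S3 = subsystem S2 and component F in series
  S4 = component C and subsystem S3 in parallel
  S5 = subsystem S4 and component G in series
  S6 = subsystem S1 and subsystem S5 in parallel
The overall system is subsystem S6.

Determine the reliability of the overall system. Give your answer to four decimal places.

0.9382

Series (A and B): 0.851000 × 0.797000 = 0.678247
Parallel (D and E): 1 − (1 − 0.992000)(1 − 0.865000) = 0.998920
Series ([0.998920] and F): 0.998920 × 0.871000 = 0.870059
Parallel (C and [0.870059]): 1 − (1 − 0.952000)(1 − 0.870059) = 0.993763
Series ([0.993763] and G): 0.993763 × 0.813000 = 0.807929
Parallel ([0.678247] and [0.807929]): 1 − (1 − 0.678247)(1 − 0.807929) = 0.9382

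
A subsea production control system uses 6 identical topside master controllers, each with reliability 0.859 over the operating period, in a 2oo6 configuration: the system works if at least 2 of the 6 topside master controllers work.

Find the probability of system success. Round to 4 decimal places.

R = Σ_{i=2}^{6} C(6,i) p^i (1−p)^{6−i} with p = 0.859
C(6,2)·0.859^2·0.141^4 = 0.004375
C(6,3)·0.859^3·0.141^3 = 0.035536
C(6,4)·0.859^4·0.141^2 = 0.162369
C(6,5)·0.859^5·0.141^1 = 0.395673
C(6,6)·0.859^6·0.141^0 = 0.401753
Sum = 0.9997

0.9997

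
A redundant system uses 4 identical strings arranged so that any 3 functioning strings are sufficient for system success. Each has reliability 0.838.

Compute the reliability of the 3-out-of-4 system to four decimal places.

0.8745

R = Σ_{i=3}^{4} C(4,i) p^i (1−p)^{4−i} with p = 0.838
C(4,3)·0.838^3·0.162^1 = 0.381335
C(4,4)·0.838^4·0.162^0 = 0.493147
Sum = 0.8745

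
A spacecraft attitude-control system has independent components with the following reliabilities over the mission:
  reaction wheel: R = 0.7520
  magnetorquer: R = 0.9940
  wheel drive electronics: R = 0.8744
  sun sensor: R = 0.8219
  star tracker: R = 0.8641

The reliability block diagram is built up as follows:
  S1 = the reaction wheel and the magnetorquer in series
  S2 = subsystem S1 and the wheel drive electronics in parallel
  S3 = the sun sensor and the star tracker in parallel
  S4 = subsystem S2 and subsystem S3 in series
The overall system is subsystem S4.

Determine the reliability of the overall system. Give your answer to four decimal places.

Series (reaction wheel and magnetorquer): 0.752000 × 0.994000 = 0.747488
Parallel ([0.747488] and wheel drive electronics): 1 − (1 − 0.747488)(1 − 0.874400) = 0.968284
Parallel (sun sensor and star tracker): 1 − (1 − 0.821900)(1 − 0.864100) = 0.975796
Series ([0.968284] and [0.975796]): 0.968284 × 0.975796 = 0.9448

0.9448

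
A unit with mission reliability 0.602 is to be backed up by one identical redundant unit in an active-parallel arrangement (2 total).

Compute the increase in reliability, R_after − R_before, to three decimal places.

R_before = 0.602
R_after = 1 − (1 − 0.602)^2 = 0.842
ΔR = 0.842 − 0.602 = 0.240

0.240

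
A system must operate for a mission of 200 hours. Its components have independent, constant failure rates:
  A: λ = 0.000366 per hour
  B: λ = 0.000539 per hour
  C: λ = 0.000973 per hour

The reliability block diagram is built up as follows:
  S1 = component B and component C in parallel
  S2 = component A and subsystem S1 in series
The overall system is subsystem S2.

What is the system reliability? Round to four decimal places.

0.9126

R(A) = exp(−0.000366 × 200) = 0.929415
R(B) = exp(−0.000539 × 200) = 0.897807
R(C) = exp(−0.000973 × 200) = 0.823164
Parallel (B and C): 1 − (1 − 0.897807)(1 − 0.823164) = 0.981929
Series (A and [0.981929]): 0.929415 × 0.981929 = 0.9126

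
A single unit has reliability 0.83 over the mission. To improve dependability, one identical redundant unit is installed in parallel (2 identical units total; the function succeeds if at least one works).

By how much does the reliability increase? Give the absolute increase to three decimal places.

R_before = 0.83
R_after = 1 − (1 − 0.83)^2 = 0.971
ΔR = 0.971 − 0.83 = 0.141

0.141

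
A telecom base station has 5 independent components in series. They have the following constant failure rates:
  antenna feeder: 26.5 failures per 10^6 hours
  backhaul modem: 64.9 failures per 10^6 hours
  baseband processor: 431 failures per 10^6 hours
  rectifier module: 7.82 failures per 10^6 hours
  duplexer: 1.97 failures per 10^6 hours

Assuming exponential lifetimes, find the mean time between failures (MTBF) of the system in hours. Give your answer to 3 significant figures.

Series of exponential components: λ_sys = Σ λ_i
λ_sys = 0.0000265 + 0.0000649 + 0.000431 + 0.00000782 + 0.00000197 = 5.3219e-04 /h
MTBF = 1 / λ_sys = 1880 h

1880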